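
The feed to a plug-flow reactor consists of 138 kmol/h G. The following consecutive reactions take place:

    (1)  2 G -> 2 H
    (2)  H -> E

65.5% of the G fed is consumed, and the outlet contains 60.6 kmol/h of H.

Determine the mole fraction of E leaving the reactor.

Conversion of G: G consumed = 2ξ₁ = 0.655 × 138 → ξ₁ = 45.2 kmol/h.
H balance: n_H = 0 + 2ξ₁ − 1ξ₂ = 60.6 → ξ₂ = (2·45.2 − 60.6)/1 = 29.79 kmol/h.
Outlet amounts (n = n₀ + Σ ν·ξ):
  G: 138 − 2(45.2) = 47.61
  H: 0 + 2(45.2) − 1(29.79) = 60.6
  E: 0 + 1(29.79) = 29.79
Total out = 138 kmol/h; y_E = 29.79 / 138 = 0.2159.

0.216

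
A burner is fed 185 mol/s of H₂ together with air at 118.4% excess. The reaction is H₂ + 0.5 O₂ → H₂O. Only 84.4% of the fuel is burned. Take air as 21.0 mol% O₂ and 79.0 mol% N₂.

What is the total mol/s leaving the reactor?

Stoichiometric O₂ = 0.5 × 185 = 92.5 mol/s; O₂ fed = 92.5 × 2.184 = 202 mol/s.
N₂ fed = 202 × 79/21 = 760 mol/s.
Fuel reacted = 0.844 × 185 → ξ = 156.1 mol/s.
Outlet (n = n₀ + ν ξ):
  H₂: 185 − 1(156.1) = 28.86
  O₂: 202 − 0.5(156.1) = 124
  N₂: 760 (inert)
  H₂O: 0 + 1(156.1) = 156.1
Total out = 28.86 + 124 + 760 + 156.1 = 1069 mol/s.

1070 mol/s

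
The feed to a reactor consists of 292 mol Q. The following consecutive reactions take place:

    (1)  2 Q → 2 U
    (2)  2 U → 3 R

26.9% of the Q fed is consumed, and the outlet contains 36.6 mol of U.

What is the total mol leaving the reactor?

313 mol

Conversion of Q: Q consumed = 2ξ₁ = 0.269 × 292 → ξ₁ = 39.27 mol.
U balance: n_U = 0 + 2ξ₁ − 2ξ₂ = 36.6 → ξ₂ = (2·39.27 − 36.6)/2 = 20.97 mol.
Outlet amounts (n = n₀ + Σ ν·ξ):
  Q: 292 − 2(39.27) = 213.5
  U: 0 + 2(39.27) − 2(20.97) = 36.6
  R: 0 + 3(20.97) = 62.92
Total out = 213.5 + 36.6 + 62.92 = 313 mol.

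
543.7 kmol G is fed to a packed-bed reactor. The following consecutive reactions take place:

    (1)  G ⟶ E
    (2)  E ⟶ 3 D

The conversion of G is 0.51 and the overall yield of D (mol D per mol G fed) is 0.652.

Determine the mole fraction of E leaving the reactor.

0.204

Conversion of G: G consumed = 1ξ₁ = 0.51 × 543.7 → ξ₁ = 277.3 kmol.
Yield of D: 3ξ₂ / 543.7 = 0.652 → ξ₂ = 118.2 kmol.
Outlet amounts (n = n₀ + Σ ν·ξ):
  G: 543.7 − 1(277.3) = 266.4
  E: 0 + 1(277.3) − 1(118.2) = 159.1
  D: 0 + 3(118.2) = 354.5
Total out = 780 kmol; y_E = 159.1 / 780 = 0.204.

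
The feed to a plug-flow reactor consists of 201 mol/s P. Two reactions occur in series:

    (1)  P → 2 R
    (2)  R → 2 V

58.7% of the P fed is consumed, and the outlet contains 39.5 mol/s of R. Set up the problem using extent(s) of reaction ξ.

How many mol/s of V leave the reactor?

Conversion of P: P consumed = 1ξ₁ = 0.587 × 201 → ξ₁ = 118 mol/s.
R balance: n_R = 0 + 2ξ₁ − 1ξ₂ = 39.5 → ξ₂ = (2·118 − 39.5)/1 = 196.5 mol/s.
Outlet amounts (n = n₀ + Σ ν·ξ):
  P: 201 − 1(118) = 83.01
  R: 0 + 2(118) − 1(196.5) = 39.5
  V: 0 + 2(196.5) = 392.9

393 mol/s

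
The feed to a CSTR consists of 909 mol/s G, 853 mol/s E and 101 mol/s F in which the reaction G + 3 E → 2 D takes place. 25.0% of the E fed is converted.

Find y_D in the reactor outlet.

0.0826

E reacted = 0.25 × 853 = 213.2 mol/s; ν_E = −3, so ξ = 213.2/3 = 71.08 mol/s.
Outlet amounts (n = n₀ + ν ξ):
  G: 909 − 1(71.08) = 837.9
  E: 853 − 3(71.08) = 639.8
  D: 0 + 2(71.08) = 142.2
  F: 101 (inert)
Total out = 1721 mol/s; y_D = 142.2 / 1721 = 0.08262.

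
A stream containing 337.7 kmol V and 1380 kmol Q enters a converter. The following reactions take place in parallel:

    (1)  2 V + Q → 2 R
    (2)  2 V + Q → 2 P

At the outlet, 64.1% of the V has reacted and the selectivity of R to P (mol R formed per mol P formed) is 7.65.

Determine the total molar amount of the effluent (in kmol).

Conversion of V: V consumed = 0.641 × 337.7 = 216.5 kmol = 2ξ₁ + 2ξ₂.
Selectivity: 2ξ₁ / (2ξ₂) = 7.65 → ξ₁ = 7.65 ξ₂.
Substitute: (2·7.65 + 2) ξ₂ = 216.5 → ξ₂ = 12.51 kmol, ξ₁ = 95.72 kmol.
Outlet amounts (n = n₀ + Σ ν·ξ):
  V: 337.7 − 2(95.72) − 2(12.51) = 121.2
  Q: 1380 − 1(95.72) − 1(12.51) = 1272
  R: 0 + 2(95.72) = 191.4
  P: 0 + 2(12.51) = 25.02
Total out = 121.2 + 1272 + 191.4 + 25.02 = 1609 kmol.

1610 kmol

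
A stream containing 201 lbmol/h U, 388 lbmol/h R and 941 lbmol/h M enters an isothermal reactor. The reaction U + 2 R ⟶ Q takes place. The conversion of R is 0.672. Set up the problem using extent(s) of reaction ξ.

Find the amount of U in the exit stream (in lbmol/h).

70.6 lbmol/h

R reacted = 0.672 × 388 = 260.7 lbmol/h; ν_R = −2, so ξ = 260.7/2 = 130.4 lbmol/h.
Outlet amounts (n = n₀ + ν ξ):
  U: 201 − 1(130.4) = 70.63
  R: 388 − 2(130.4) = 127.3
  Q: 0 + 1(130.4) = 130.4
  M: 941 (inert)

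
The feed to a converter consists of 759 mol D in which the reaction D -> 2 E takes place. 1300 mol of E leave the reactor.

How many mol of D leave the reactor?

For E: n = n₀ + 2ξ → 1300 = 0 + 2ξ, giving ξ = 650 mol.
Outlet amounts (n = n₀ + ν ξ):
  D: 759 − 1(650) = 109
  E: 0 + 2(650) = 1300

109 mol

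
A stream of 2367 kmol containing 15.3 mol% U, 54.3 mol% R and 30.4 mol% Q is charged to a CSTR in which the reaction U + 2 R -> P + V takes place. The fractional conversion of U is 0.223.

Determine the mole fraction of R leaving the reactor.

U reacted = 0.223 × 362.2 = 80.76 kmol; ν_U = −1, so ξ = 80.76/1 = 80.76 kmol.
Outlet amounts (n = n₀ + ν ξ):
  U: 362.2 − 1(80.76) = 281.4
  R: 1285 − 2(80.76) = 1124
  P: 0 + 1(80.76) = 80.76
  V: 0 + 1(80.76) = 80.76
  Q: 719.6 (inert)
Total out = 2286 kmol; y_R = 1124 / 2286 = 0.4915.

0.492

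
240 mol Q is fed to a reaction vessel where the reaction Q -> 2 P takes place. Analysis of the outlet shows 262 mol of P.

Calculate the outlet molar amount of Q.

109 mol

For P: n = n₀ + 2ξ → 262 = 0 + 2ξ, giving ξ = 131 mol.
Outlet amounts (n = n₀ + ν ξ):
  Q: 240 − 1(131) = 109
  P: 0 + 2(131) = 262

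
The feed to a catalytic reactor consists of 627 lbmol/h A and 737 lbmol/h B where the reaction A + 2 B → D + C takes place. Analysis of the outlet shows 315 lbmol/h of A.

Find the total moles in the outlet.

For A: n = n₀ − 1ξ → 315 = 627 − 1ξ, giving ξ = 312 lbmol/h.
Outlet amounts (n = n₀ + ν ξ):
  A: 627 − 1(312) = 315
  B: 737 − 2(312) = 113
  D: 0 + 1(312) = 312
  C: 0 + 1(312) = 312
Total out = 315 + 113 + 312 + 312 = 1052 lbmol/h.

1050 lbmol/h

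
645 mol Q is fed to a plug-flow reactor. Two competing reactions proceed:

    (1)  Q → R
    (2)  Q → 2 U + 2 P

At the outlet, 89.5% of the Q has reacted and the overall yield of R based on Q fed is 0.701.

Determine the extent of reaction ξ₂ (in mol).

Yield of R: 1ξ₁ / 645 = 0.701 → ξ₁ = 452.1 mol.
Conversion of Q: 1ξ₁ + 1ξ₂ = 0.895 × 645 = 577.3 → ξ₂ = 125.1 mol.
Outlet amounts (n = n₀ + Σ ν·ξ):
  Q: 645 − 1(452.1) − 1(125.1) = 67.73
  R: 0 + 1(452.1) = 452.1
  U: 0 + 2(125.1) = 250.3
  P: 0 + 2(125.1) = 250.3

ξ₂ = 125 mol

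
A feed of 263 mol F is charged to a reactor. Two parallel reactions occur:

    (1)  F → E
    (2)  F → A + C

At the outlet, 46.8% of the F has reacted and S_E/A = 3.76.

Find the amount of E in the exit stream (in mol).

Conversion of F: F consumed = 0.468 × 263 = 123.1 mol = 1ξ₁ + 1ξ₂.
Selectivity: 1ξ₁ / (1ξ₂) = 3.76 → ξ₁ = 3.76 ξ₂.
Substitute: (1·3.76 + 1) ξ₂ = 123.1 → ξ₂ = 25.86 mol, ξ₁ = 97.23 mol.
Outlet amounts (n = n₀ + Σ ν·ξ):
  F: 263 − 1(97.23) − 1(25.86) = 139.9
  E: 0 + 1(97.23) = 97.23
  A: 0 + 1(25.86) = 25.86
  C: 0 + 1(25.86) = 25.86

97.2 mol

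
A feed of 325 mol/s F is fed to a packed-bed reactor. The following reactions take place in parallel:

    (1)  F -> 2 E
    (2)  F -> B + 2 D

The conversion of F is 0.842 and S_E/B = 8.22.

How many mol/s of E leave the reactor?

440 mol/s

Conversion of F: F consumed = 0.842 × 325 = 273.6 mol/s = 1ξ₁ + 1ξ₂.
Selectivity: 2ξ₁ / (1ξ₂) = 8.22 → ξ₁ = 4.11 ξ₂.
Substitute: (1·4.11 + 1) ξ₂ = 273.6 → ξ₂ = 53.55 mol/s, ξ₁ = 220.1 mol/s.
Outlet amounts (n = n₀ + Σ ν·ξ):
  F: 325 − 1(220.1) − 1(53.55) = 51.35
  E: 0 + 2(220.1) = 440.2
  B: 0 + 1(53.55) = 53.55
  D: 0 + 2(53.55) = 107.1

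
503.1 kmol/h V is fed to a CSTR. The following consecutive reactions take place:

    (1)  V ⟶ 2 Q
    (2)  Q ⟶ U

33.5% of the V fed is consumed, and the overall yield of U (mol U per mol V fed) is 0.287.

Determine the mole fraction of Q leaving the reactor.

0.287

Conversion of V: V consumed = 1ξ₁ = 0.335 × 503.1 → ξ₁ = 168.5 kmol/h.
Yield of U: 1ξ₂ / 503.1 = 0.287 → ξ₂ = 144.4 kmol/h.
Outlet amounts (n = n₀ + Σ ν·ξ):
  V: 503.1 − 1(168.5) = 334.6
  Q: 0 + 2(168.5) − 1(144.4) = 192.7
  U: 0 + 1(144.4) = 144.4
Total out = 671.6 kmol/h; y_Q = 192.7 / 671.6 = 0.2869.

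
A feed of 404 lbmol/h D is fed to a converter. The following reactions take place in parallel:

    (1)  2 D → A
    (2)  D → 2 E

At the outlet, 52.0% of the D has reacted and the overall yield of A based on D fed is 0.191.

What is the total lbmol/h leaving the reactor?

Yield of A: 1ξ₁ / 404 = 0.191 → ξ₁ = 77.16 lbmol/h.
Conversion of D: 2ξ₁ + 1ξ₂ = 0.52 × 404 = 210.1 → ξ₂ = 55.75 lbmol/h.
Outlet amounts (n = n₀ + Σ ν·ξ):
  D: 404 − 2(77.16) − 1(55.75) = 193.9
  A: 0 + 1(77.16) = 77.16
  E: 0 + 2(55.75) = 111.5
Total out = 193.9 + 77.16 + 111.5 = 382.6 lbmol/h.

383 lbmol/h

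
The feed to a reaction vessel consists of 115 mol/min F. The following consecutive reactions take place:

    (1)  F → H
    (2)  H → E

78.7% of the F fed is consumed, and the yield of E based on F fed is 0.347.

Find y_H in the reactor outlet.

Conversion of F: F consumed = 1ξ₁ = 0.787 × 115 → ξ₁ = 90.51 mol/min.
Yield of E: 1ξ₂ / 115 = 0.347 → ξ₂ = 39.9 mol/min.
Outlet amounts (n = n₀ + Σ ν·ξ):
  F: 115 − 1(90.51) = 24.49
  H: 0 + 1(90.51) − 1(39.9) = 50.6
  E: 0 + 1(39.9) = 39.9
Total out = 115 mol/min; y_H = 50.6 / 115 = 0.44.

0.44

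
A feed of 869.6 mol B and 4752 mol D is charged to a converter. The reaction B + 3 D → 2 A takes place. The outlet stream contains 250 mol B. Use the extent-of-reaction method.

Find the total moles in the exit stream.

4380 mol

For B: n = n₀ − 1ξ → 250 = 869.6 − 1ξ, giving ξ = 619.6 mol.
Outlet amounts (n = n₀ + ν ξ):
  B: 869.6 − 1(619.6) = 250
  D: 4752 − 3(619.6) = 2893
  A: 0 + 2(619.6) = 1239
Total out = 250 + 2893 + 1239 = 4382 mol.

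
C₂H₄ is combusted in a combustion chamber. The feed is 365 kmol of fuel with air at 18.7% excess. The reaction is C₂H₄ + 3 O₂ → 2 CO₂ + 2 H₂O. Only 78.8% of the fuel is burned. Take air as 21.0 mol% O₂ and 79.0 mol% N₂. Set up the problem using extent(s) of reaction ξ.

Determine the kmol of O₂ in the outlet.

Stoichiometric O₂ = 3 × 365 = 1095 kmol; O₂ fed = 1095 × 1.187 = 1300 kmol.
N₂ fed = 1300 × 79/21 = 4890 kmol.
Fuel reacted = 0.788 × 365 → ξ = 287.6 kmol.
Outlet (n = n₀ + ν ξ):
  C₂H₄: 365 − 1(287.6) = 77.38
  O₂: 1300 − 3(287.6) = 436.9
  N₂: 4890 (inert)
  CO₂: 0 + 2(287.6) = 575.2
  H₂O: 0 + 2(287.6) = 575.2

437 kmol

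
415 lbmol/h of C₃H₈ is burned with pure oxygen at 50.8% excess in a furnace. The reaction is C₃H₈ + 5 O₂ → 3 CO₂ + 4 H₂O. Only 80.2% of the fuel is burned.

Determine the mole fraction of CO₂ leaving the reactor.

0.258

Stoichiometric O₂ = 5 × 415 = 2075 lbmol/h; O₂ fed = 2075 × 1.508 = 3129 lbmol/h.
Fuel reacted = 0.802 × 415 → ξ = 332.8 lbmol/h.
Outlet (n = n₀ + ν ξ):
  C₃H₈: 415 − 1(332.8) = 82.17
  O₂: 3129 − 5(332.8) = 1465
  CO₂: 0 + 3(332.8) = 998.5
  H₂O: 0 + 4(332.8) = 1331
Total out = 3877 lbmol/h; y_CO₂ = 998.5 / 3877 = 0.2575.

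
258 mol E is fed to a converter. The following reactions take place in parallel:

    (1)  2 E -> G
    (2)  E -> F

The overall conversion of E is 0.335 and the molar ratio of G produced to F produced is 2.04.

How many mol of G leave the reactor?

34.7 mol

Conversion of E: E consumed = 0.335 × 258 = 86.43 mol = 2ξ₁ + 1ξ₂.
Selectivity: 1ξ₁ / (1ξ₂) = 2.04 → ξ₁ = 2.04 ξ₂.
Substitute: (2·2.04 + 1) ξ₂ = 86.43 → ξ₂ = 17.01 mol, ξ₁ = 34.71 mol.
Outlet amounts (n = n₀ + Σ ν·ξ):
  E: 258 − 2(34.71) − 1(17.01) = 171.6
  G: 0 + 1(34.71) = 34.71
  F: 0 + 1(17.01) = 17.01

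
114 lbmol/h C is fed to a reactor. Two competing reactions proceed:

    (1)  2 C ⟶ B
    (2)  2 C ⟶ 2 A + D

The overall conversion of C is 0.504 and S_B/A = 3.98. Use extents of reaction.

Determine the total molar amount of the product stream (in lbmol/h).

Conversion of C: C consumed = 0.504 × 114 = 57.46 lbmol/h = 2ξ₁ + 2ξ₂.
Selectivity: 1ξ₁ / (2ξ₂) = 3.98 → ξ₁ = 7.96 ξ₂.
Substitute: (2·7.96 + 2) ξ₂ = 57.46 → ξ₂ = 3.206 lbmol/h, ξ₁ = 25.52 lbmol/h.
Outlet amounts (n = n₀ + Σ ν·ξ):
  C: 114 − 2(25.52) − 2(3.206) = 56.54
  B: 0 + 1(25.52) = 25.52
  A: 0 + 2(3.206) = 6.412
  D: 0 + 1(3.206) = 3.206
Total out = 56.54 + 25.52 + 6.412 + 3.206 = 91.68 lbmol/h.

91.7 lbmol/h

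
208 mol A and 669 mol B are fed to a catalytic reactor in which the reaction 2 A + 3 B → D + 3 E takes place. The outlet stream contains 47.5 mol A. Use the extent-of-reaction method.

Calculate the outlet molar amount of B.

For A: n = n₀ − 2ξ → 47.5 = 208 − 2ξ, giving ξ = 80.25 mol.
Outlet amounts (n = n₀ + ν ξ):
  A: 208 − 2(80.25) = 47.5
  B: 669 − 3(80.25) = 428.2
  D: 0 + 1(80.25) = 80.25
  E: 0 + 3(80.25) = 240.8

428 mol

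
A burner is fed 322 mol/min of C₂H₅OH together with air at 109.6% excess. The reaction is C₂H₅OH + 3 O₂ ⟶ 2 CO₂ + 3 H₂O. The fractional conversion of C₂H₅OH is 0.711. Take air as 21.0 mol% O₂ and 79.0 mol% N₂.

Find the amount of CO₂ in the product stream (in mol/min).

Stoichiometric O₂ = 3 × 322 = 966 mol/min; O₂ fed = 966 × 2.096 = 2025 mol/min.
N₂ fed = 2025 × 79/21 = 7617 mol/min.
Fuel reacted = 0.711 × 322 → ξ = 228.9 mol/min.
Outlet (n = n₀ + ν ξ):
  C₂H₅OH: 322 − 1(228.9) = 93.06
  O₂: 2025 − 3(228.9) = 1338
  N₂: 7617 (inert)
  CO₂: 0 + 2(228.9) = 457.9
  H₂O: 0 + 3(228.9) = 686.8

458 mol/min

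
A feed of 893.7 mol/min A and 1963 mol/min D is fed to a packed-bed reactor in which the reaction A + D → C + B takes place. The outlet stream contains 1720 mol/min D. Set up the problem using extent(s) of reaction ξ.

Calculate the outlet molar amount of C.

For D: n = n₀ − 1ξ → 1720 = 1963 − 1ξ, giving ξ = 243 mol/min.
Outlet amounts (n = n₀ + ν ξ):
  A: 893.7 − 1(243) = 650.7
  D: 1963 − 1(243) = 1720
  C: 0 + 1(243) = 243
  B: 0 + 1(243) = 243

243 mol/min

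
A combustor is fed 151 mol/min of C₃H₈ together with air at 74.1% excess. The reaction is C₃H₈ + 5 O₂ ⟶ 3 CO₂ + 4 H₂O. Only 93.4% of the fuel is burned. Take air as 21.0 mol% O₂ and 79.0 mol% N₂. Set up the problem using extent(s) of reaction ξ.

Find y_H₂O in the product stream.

Stoichiometric O₂ = 5 × 151 = 755 mol/min; O₂ fed = 755 × 1.741 = 1314 mol/min.
N₂ fed = 1314 × 79/21 = 4945 mol/min.
Fuel reacted = 0.934 × 151 → ξ = 141 mol/min.
Outlet (n = n₀ + ν ξ):
  C₃H₈: 151 − 1(141) = 9.966
  O₂: 1314 − 5(141) = 609.3
  N₂: 4945 (inert)
  CO₂: 0 + 3(141) = 423.1
  H₂O: 0 + 4(141) = 564.1
Total out = 6551 mol/min; y_H₂O = 564.1 / 6551 = 0.08611.

0.0861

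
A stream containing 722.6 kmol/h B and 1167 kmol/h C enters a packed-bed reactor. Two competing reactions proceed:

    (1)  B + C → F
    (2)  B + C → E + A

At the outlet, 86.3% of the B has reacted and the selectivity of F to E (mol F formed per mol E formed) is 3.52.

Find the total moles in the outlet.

Conversion of B: B consumed = 0.863 × 722.6 = 623.6 kmol/h = 1ξ₁ + 1ξ₂.
Selectivity: 1ξ₁ / (1ξ₂) = 3.52 → ξ₁ = 3.52 ξ₂.
Substitute: (1·3.52 + 1) ξ₂ = 623.6 → ξ₂ = 138 kmol/h, ξ₁ = 485.6 kmol/h.
Outlet amounts (n = n₀ + Σ ν·ξ):
  B: 722.6 − 1(485.6) − 1(138) = 99
  C: 1167 − 1(485.6) − 1(138) = 543.4
  F: 0 + 1(485.6) = 485.6
  E: 0 + 1(138) = 138
  A: 0 + 1(138) = 138
Total out = 99 + 543.4 + 485.6 + 138 + 138 = 1404 kmol/h.

1400 kmol/h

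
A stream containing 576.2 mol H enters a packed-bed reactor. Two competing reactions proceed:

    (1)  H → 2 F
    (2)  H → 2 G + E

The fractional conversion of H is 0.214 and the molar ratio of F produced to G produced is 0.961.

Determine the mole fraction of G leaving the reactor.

0.165

Conversion of H: H consumed = 0.214 × 576.2 = 123.3 mol = 1ξ₁ + 1ξ₂.
Selectivity: 2ξ₁ / (2ξ₂) = 0.961 → ξ₁ = 0.961 ξ₂.
Substitute: (1·0.961 + 1) ξ₂ = 123.3 → ξ₂ = 62.88 mol, ξ₁ = 60.43 mol.
Outlet amounts (n = n₀ + Σ ν·ξ):
  H: 576.2 − 1(60.43) − 1(62.88) = 452.9
  F: 0 + 2(60.43) = 120.9
  G: 0 + 2(62.88) = 125.8
  E: 0 + 1(62.88) = 62.88
Total out = 762.4 mol; y_G = 125.8 / 762.4 = 0.165.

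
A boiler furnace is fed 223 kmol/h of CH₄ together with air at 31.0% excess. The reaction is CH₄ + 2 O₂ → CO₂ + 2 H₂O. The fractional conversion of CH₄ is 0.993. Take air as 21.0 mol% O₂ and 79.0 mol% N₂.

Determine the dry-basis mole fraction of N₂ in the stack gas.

Stoichiometric O₂ = 2 × 223 = 446 kmol/h; O₂ fed = 446 × 1.310 = 584.3 kmol/h.
N₂ fed = 584.3 × 79/21 = 2198 kmol/h.
Fuel reacted = 0.993 × 223 → ξ = 221.4 kmol/h.
Outlet (n = n₀ + ν ξ):
  CH₄: 223 − 1(221.4) = 1.561
  O₂: 584.3 − 2(221.4) = 141.4
  N₂: 2198 (inert)
  CO₂: 0 + 1(221.4) = 221.4
  H₂O: 0 + 2(221.4) = 442.9
Dry total = 2562 kmol/h; y_N₂ (dry) = 2198 / 2562 = 0.8578.

0.858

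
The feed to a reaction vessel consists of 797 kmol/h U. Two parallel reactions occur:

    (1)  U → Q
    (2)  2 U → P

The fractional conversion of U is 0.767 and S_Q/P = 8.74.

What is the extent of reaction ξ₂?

Conversion of U: U consumed = 0.767 × 797 = 611.3 kmol/h = 1ξ₁ + 2ξ₂.
Selectivity: 1ξ₁ / (1ξ₂) = 8.74 → ξ₁ = 8.74 ξ₂.
Substitute: (1·8.74 + 2) ξ₂ = 611.3 → ξ₂ = 56.92 kmol/h, ξ₁ = 497.5 kmol/h.
Outlet amounts (n = n₀ + Σ ν·ξ):
  U: 797 − 1(497.5) − 2(56.92) = 185.7
  Q: 0 + 1(497.5) = 497.5
  P: 0 + 1(56.92) = 56.92

ξ₂ = 56.9 kmol/h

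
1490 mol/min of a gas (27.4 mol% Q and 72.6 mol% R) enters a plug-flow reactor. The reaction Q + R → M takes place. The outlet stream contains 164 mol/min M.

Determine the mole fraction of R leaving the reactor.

For M: n = n₀ + 1ξ → 164 = 0 + 1ξ, giving ξ = 164 mol/min.
Outlet amounts (n = n₀ + ν ξ):
  Q: 408.3 − 1(164) = 244.3
  R: 1082 − 1(164) = 917.7
  M: 0 + 1(164) = 164
Total out = 1326 mol/min; y_R = 917.7 / 1326 = 0.6921.

0.692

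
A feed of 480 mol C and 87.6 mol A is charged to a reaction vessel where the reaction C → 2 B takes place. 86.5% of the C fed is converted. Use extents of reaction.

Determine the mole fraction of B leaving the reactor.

C reacted = 0.865 × 480 = 415.2 mol; ν_C = −1, so ξ = 415.2/1 = 415.2 mol.
Outlet amounts (n = n₀ + ν ξ):
  C: 480 − 1(415.2) = 64.8
  B: 0 + 2(415.2) = 830.4
  A: 87.6 (inert)
Total out = 982.8 mol; y_B = 830.4 / 982.8 = 0.8449.

0.845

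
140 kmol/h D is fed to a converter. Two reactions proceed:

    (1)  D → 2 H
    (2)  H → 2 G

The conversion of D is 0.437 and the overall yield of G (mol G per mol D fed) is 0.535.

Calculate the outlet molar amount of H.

Conversion of D: D consumed = 1ξ₁ = 0.437 × 140 → ξ₁ = 61.18 kmol/h.
Yield of G: 2ξ₂ / 140 = 0.535 → ξ₂ = 37.45 kmol/h.
Outlet amounts (n = n₀ + Σ ν·ξ):
  D: 140 − 1(61.18) = 78.82
  H: 0 + 2(61.18) − 1(37.45) = 84.91
  G: 0 + 2(37.45) = 74.9

84.9 kmol/h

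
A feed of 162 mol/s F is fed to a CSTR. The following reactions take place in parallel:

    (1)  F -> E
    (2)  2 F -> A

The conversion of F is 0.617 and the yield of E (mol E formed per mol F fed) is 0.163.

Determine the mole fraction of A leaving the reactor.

Yield of E: 1ξ₁ / 162 = 0.163 → ξ₁ = 26.41 mol/s.
Conversion of F: 1ξ₁ + 2ξ₂ = 0.617 × 162 = 99.95 → ξ₂ = 36.77 mol/s.
Outlet amounts (n = n₀ + Σ ν·ξ):
  F: 162 − 1(26.41) − 2(36.77) = 62.05
  E: 0 + 1(26.41) = 26.41
  A: 0 + 1(36.77) = 36.77
Total out = 125.2 mol/s; y_A = 36.77 / 125.2 = 0.2937.

0.294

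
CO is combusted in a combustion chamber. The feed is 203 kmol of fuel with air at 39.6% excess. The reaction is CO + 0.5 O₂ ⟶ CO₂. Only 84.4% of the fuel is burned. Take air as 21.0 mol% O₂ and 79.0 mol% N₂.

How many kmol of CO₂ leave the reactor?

Stoichiometric O₂ = 0.5 × 203 = 101.5 kmol; O₂ fed = 101.5 × 1.396 = 141.7 kmol.
N₂ fed = 141.7 × 79/21 = 533 kmol.
Fuel reacted = 0.844 × 203 → ξ = 171.3 kmol.
Outlet (n = n₀ + ν ξ):
  CO: 203 − 1(171.3) = 31.67
  O₂: 141.7 − 0.5(171.3) = 56.03
  N₂: 533 (inert)
  CO₂: 0 + 1(171.3) = 171.3

171 kmol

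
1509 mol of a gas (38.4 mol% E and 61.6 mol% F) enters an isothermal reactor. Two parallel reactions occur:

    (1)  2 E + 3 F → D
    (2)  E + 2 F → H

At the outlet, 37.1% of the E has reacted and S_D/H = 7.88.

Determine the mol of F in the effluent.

Conversion of E: E consumed = 0.371 × 579.5 = 215 mol = 2ξ₁ + 1ξ₂.
Selectivity: 1ξ₁ / (1ξ₂) = 7.88 → ξ₁ = 7.88 ξ₂.
Substitute: (2·7.88 + 1) ξ₂ = 215 → ξ₂ = 12.83 mol, ξ₁ = 101.1 mol.
Outlet amounts (n = n₀ + Σ ν·ξ):
  E: 579.5 − 2(101.1) − 1(12.83) = 364.5
  F: 929.5 − 3(101.1) − 2(12.83) = 600.7
  D: 0 + 1(101.1) = 101.1
  H: 0 + 1(12.83) = 12.83

601 mol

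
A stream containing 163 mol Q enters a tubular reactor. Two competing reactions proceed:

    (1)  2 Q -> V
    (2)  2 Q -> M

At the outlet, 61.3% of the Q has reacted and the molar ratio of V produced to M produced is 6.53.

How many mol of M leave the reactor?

Conversion of Q: Q consumed = 0.613 × 163 = 99.92 mol = 2ξ₁ + 2ξ₂.
Selectivity: 1ξ₁ / (1ξ₂) = 6.53 → ξ₁ = 6.53 ξ₂.
Substitute: (2·6.53 + 2) ξ₂ = 99.92 → ξ₂ = 6.635 mol, ξ₁ = 43.32 mol.
Outlet amounts (n = n₀ + Σ ν·ξ):
  Q: 163 − 2(43.32) − 2(6.635) = 63.08
  V: 0 + 1(43.32) = 43.32
  M: 0 + 1(6.635) = 6.635

6.63 mol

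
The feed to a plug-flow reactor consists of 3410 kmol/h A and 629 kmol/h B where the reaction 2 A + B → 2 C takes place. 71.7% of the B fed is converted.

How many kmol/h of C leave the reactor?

B reacted = 0.717 × 629 = 451 kmol/h; ν_B = −1, so ξ = 451/1 = 451 kmol/h.
Outlet amounts (n = n₀ + ν ξ):
  A: 3410 − 2(451) = 2508
  B: 629 − 1(451) = 178
  C: 0 + 2(451) = 902

902 kmol/h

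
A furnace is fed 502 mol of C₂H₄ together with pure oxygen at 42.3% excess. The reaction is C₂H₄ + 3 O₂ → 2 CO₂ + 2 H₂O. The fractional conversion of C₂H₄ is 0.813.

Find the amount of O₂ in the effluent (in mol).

Stoichiometric O₂ = 3 × 502 = 1506 mol; O₂ fed = 1506 × 1.423 = 2143 mol.
Fuel reacted = 0.813 × 502 → ξ = 408.1 mol.
Outlet (n = n₀ + ν ξ):
  C₂H₄: 502 − 1(408.1) = 93.87
  O₂: 2143 − 3(408.1) = 918.7
  CO₂: 0 + 2(408.1) = 816.3
  H₂O: 0 + 2(408.1) = 816.3

919 mol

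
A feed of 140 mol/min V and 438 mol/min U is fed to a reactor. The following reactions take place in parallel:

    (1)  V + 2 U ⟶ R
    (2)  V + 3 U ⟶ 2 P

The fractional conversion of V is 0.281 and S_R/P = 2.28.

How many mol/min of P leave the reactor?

14.2 mol/min

Conversion of V: V consumed = 0.281 × 140 = 39.34 mol/min = 1ξ₁ + 1ξ₂.
Selectivity: 1ξ₁ / (2ξ₂) = 2.28 → ξ₁ = 4.56 ξ₂.
Substitute: (1·4.56 + 1) ξ₂ = 39.34 → ξ₂ = 7.076 mol/min, ξ₁ = 32.26 mol/min.
Outlet amounts (n = n₀ + Σ ν·ξ):
  V: 140 − 1(32.26) − 1(7.076) = 100.7
  U: 438 − 2(32.26) − 3(7.076) = 352.2
  R: 0 + 1(32.26) = 32.26
  P: 0 + 2(7.076) = 14.15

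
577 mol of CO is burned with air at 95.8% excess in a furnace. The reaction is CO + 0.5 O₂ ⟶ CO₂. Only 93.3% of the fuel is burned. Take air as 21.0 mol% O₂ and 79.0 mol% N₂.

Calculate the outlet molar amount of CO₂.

Stoichiometric O₂ = 0.5 × 577 = 288.5 mol; O₂ fed = 288.5 × 1.958 = 564.9 mol.
N₂ fed = 564.9 × 79/21 = 2125 mol.
Fuel reacted = 0.933 × 577 → ξ = 538.3 mol.
Outlet (n = n₀ + ν ξ):
  CO: 577 − 1(538.3) = 38.66
  O₂: 564.9 − 0.5(538.3) = 295.7
  N₂: 2125 (inert)
  CO₂: 0 + 1(538.3) = 538.3

538 mol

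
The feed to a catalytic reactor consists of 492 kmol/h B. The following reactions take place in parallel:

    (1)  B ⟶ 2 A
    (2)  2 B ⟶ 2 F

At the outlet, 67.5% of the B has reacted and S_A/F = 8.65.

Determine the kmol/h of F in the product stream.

Conversion of B: B consumed = 0.675 × 492 = 332.1 kmol/h = 1ξ₁ + 2ξ₂.
Selectivity: 2ξ₁ / (2ξ₂) = 8.65 → ξ₁ = 8.65 ξ₂.
Substitute: (1·8.65 + 2) ξ₂ = 332.1 → ξ₂ = 31.18 kmol/h, ξ₁ = 269.7 kmol/h.
Outlet amounts (n = n₀ + Σ ν·ξ):
  B: 492 − 1(269.7) − 2(31.18) = 159.9
  A: 0 + 2(269.7) = 539.5
  F: 0 + 2(31.18) = 62.37

62.4 kmol/h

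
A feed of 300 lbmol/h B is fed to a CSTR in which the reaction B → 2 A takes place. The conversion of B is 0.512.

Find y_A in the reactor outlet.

B reacted = 0.512 × 300 = 153.6 lbmol/h; ν_B = −1, so ξ = 153.6/1 = 153.6 lbmol/h.
Outlet amounts (n = n₀ + ν ξ):
  B: 300 − 1(153.6) = 146.4
  A: 0 + 2(153.6) = 307.2
Total out = 453.6 lbmol/h; y_A = 307.2 / 453.6 = 0.6772.

0.677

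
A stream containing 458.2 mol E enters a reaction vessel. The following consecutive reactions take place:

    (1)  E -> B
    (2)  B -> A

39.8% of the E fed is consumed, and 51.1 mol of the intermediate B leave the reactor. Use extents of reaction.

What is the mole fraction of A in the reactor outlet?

0.286

Conversion of E: E consumed = 1ξ₁ = 0.398 × 458.2 → ξ₁ = 182.4 mol.
B balance: n_B = 0 + 1ξ₁ − 1ξ₂ = 51.1 → ξ₂ = (1·182.4 − 51.1)/1 = 131.3 mol.
Outlet amounts (n = n₀ + Σ ν·ξ):
  E: 458.2 − 1(182.4) = 275.8
  B: 0 + 1(182.4) − 1(131.3) = 51.1
  A: 0 + 1(131.3) = 131.3
Total out = 458.2 mol; y_A = 131.3 / 458.2 = 0.2865.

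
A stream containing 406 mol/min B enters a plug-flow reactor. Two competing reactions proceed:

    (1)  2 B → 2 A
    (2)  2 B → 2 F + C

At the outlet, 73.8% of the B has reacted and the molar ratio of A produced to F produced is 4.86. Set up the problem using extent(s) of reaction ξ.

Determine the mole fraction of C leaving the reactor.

Conversion of B: B consumed = 0.738 × 406 = 299.6 mol/min = 2ξ₁ + 2ξ₂.
Selectivity: 2ξ₁ / (2ξ₂) = 4.86 → ξ₁ = 4.86 ξ₂.
Substitute: (2·4.86 + 2) ξ₂ = 299.6 → ξ₂ = 25.57 mol/min, ξ₁ = 124.2 mol/min.
Outlet amounts (n = n₀ + Σ ν·ξ):
  B: 406 − 2(124.2) − 2(25.57) = 106.4
  A: 0 + 2(124.2) = 248.5
  F: 0 + 2(25.57) = 51.13
  C: 0 + 1(25.57) = 25.57
Total out = 431.6 mol/min; y_C = 25.57 / 431.6 = 0.05924.

0.0592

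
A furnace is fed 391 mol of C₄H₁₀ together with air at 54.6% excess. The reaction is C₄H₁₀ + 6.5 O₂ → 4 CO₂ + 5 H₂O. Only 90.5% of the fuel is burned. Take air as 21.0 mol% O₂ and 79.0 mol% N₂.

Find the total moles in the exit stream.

Stoichiometric O₂ = 6.5 × 391 = 2542 mol; O₂ fed = 2542 × 1.546 = 3929 mol.
N₂ fed = 3929 × 79/21 = 14780 mol.
Fuel reacted = 0.905 × 391 → ξ = 353.9 mol.
Outlet (n = n₀ + ν ξ):
  C₄H₁₀: 391 − 1(353.9) = 37.14
  O₂: 3929 − 6.5(353.9) = 1629
  N₂: 14780 (inert)
  CO₂: 0 + 4(353.9) = 1415
  H₂O: 0 + 5(353.9) = 1769
Total out = 37.14 + 1629 + 14780 + 1415 + 1769 = 19630 mol.

19600 mol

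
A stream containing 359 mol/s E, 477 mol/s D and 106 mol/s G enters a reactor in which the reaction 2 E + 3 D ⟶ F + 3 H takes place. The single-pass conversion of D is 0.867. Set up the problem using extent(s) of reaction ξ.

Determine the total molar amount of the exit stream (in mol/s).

804 mol/s

D reacted = 0.867 × 477 = 413.6 mol/s; ν_D = −3, so ξ = 413.6/3 = 137.9 mol/s.
Outlet amounts (n = n₀ + ν ξ):
  E: 359 − 2(137.9) = 83.29
  D: 477 − 3(137.9) = 63.44
  F: 0 + 1(137.9) = 137.9
  H: 0 + 3(137.9) = 413.6
  G: 106 (inert)
Total out = 83.29 + 63.44 + 137.9 + 413.6 + 106 = 804.1 mol/s.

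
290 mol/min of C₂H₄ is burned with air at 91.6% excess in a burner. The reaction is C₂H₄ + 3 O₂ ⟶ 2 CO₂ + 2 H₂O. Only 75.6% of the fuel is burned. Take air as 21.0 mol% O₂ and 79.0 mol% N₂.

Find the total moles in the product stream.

Stoichiometric O₂ = 3 × 290 = 870 mol/min; O₂ fed = 870 × 1.916 = 1667 mol/min.
N₂ fed = 1667 × 79/21 = 6271 mol/min.
Fuel reacted = 0.756 × 290 → ξ = 219.2 mol/min.
Outlet (n = n₀ + ν ξ):
  C₂H₄: 290 − 1(219.2) = 70.76
  O₂: 1667 − 3(219.2) = 1009
  N₂: 6271 (inert)
  CO₂: 0 + 2(219.2) = 438.5
  H₂O: 0 + 2(219.2) = 438.5
Total out = 70.76 + 1009 + 6271 + 438.5 + 438.5 = 8228 mol/min.

8230 mol/min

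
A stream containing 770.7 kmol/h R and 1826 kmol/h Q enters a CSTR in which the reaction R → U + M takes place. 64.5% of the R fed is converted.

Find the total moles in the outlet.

R reacted = 0.645 × 770.7 = 497.1 kmol/h; ν_R = −1, so ξ = 497.1/1 = 497.1 kmol/h.
Outlet amounts (n = n₀ + ν ξ):
  R: 770.7 − 1(497.1) = 273.6
  U: 0 + 1(497.1) = 497.1
  M: 0 + 1(497.1) = 497.1
  Q: 1826 (inert)
Total out = 273.6 + 497.1 + 497.1 + 1826 = 3094 kmol/h.

3090 kmol/h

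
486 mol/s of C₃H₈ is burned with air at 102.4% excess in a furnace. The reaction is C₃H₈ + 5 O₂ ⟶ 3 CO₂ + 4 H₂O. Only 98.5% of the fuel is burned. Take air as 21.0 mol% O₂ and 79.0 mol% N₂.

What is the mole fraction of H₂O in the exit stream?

Stoichiometric O₂ = 5 × 486 = 2430 mol/s; O₂ fed = 2430 × 2.024 = 4918 mol/s.
N₂ fed = 4918 × 79/21 = 18500 mol/s.
Fuel reacted = 0.985 × 486 → ξ = 478.7 mol/s.
Outlet (n = n₀ + ν ξ):
  C₃H₈: 486 − 1(478.7) = 7.29
  O₂: 4918 − 5(478.7) = 2525
  N₂: 18500 (inert)
  CO₂: 0 + 3(478.7) = 1436
  H₂O: 0 + 4(478.7) = 1915
Total out = 24390 mol/s; y_H₂O = 1915 / 24390 = 0.07852.

0.0785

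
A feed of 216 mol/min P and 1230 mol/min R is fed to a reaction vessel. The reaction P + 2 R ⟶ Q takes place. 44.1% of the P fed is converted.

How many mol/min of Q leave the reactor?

95.3 mol/min

P reacted = 0.441 × 216 = 95.26 mol/min; ν_P = −1, so ξ = 95.26/1 = 95.26 mol/min.
Outlet amounts (n = n₀ + ν ξ):
  P: 216 − 1(95.26) = 120.7
  R: 1230 − 2(95.26) = 1039
  Q: 0 + 1(95.26) = 95.26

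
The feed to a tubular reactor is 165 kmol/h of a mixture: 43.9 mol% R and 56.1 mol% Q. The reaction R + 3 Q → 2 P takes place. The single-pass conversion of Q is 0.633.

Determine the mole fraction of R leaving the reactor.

0.42

Q reacted = 0.633 × 92.56 = 58.59 kmol/h; ν_Q = −3, so ξ = 58.59/3 = 19.53 kmol/h.
Outlet amounts (n = n₀ + ν ξ):
  R: 72.44 − 1(19.53) = 52.9
  Q: 92.56 − 3(19.53) = 33.97
  P: 0 + 2(19.53) = 39.06
Total out = 125.9 kmol/h; y_R = 52.9 / 125.9 = 0.4201.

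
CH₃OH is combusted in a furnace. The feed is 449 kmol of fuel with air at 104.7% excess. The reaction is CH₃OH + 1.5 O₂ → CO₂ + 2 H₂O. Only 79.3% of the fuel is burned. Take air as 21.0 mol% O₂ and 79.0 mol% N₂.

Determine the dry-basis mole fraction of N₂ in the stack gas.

0.8

Stoichiometric O₂ = 1.5 × 449 = 673.5 kmol; O₂ fed = 673.5 × 2.047 = 1379 kmol.
N₂ fed = 1379 × 79/21 = 5186 kmol.
Fuel reacted = 0.793 × 449 → ξ = 356.1 kmol.
Outlet (n = n₀ + ν ξ):
  CH₃OH: 449 − 1(356.1) = 92.94
  O₂: 1379 − 1.5(356.1) = 844.6
  N₂: 5186 (inert)
  CO₂: 0 + 1(356.1) = 356.1
  H₂O: 0 + 2(356.1) = 712.1
Dry total = 6480 kmol; y_N₂ (dry) = 5186 / 6480 = 0.8004.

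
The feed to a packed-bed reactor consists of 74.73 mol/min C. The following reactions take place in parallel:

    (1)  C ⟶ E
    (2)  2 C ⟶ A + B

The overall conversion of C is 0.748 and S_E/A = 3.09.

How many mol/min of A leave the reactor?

11 mol/min

Conversion of C: C consumed = 0.748 × 74.73 = 55.9 mol/min = 1ξ₁ + 2ξ₂.
Selectivity: 1ξ₁ / (1ξ₂) = 3.09 → ξ₁ = 3.09 ξ₂.
Substitute: (1·3.09 + 2) ξ₂ = 55.9 → ξ₂ = 10.98 mol/min, ξ₁ = 33.93 mol/min.
Outlet amounts (n = n₀ + Σ ν·ξ):
  C: 74.73 − 1(33.93) − 2(10.98) = 18.83
  E: 0 + 1(33.93) = 33.93
  A: 0 + 1(10.98) = 10.98
  B: 0 + 1(10.98) = 10.98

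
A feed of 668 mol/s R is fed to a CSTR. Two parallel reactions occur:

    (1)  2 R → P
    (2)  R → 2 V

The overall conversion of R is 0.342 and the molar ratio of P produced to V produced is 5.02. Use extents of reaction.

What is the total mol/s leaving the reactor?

570 mol/s

Conversion of R: R consumed = 0.342 × 668 = 228.5 mol/s = 2ξ₁ + 1ξ₂.
Selectivity: 1ξ₁ / (2ξ₂) = 5.02 → ξ₁ = 10.04 ξ₂.
Substitute: (2·10.04 + 1) ξ₂ = 228.5 → ξ₂ = 10.84 mol/s, ξ₁ = 108.8 mol/s.
Outlet amounts (n = n₀ + Σ ν·ξ):
  R: 668 − 2(108.8) − 1(10.84) = 439.5
  P: 0 + 1(108.8) = 108.8
  V: 0 + 2(10.84) = 21.68
Total out = 439.5 + 108.8 + 21.68 = 570 mol/s.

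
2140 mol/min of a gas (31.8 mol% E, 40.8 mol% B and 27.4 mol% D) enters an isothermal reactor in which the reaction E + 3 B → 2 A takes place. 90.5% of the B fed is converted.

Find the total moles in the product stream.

1610 mol/min

B reacted = 0.905 × 873.1 = 790.2 mol/min; ν_B = −3, so ξ = 790.2/3 = 263.4 mol/min.
Outlet amounts (n = n₀ + ν ξ):
  E: 680.5 − 1(263.4) = 417.1
  B: 873.1 − 3(263.4) = 82.95
  A: 0 + 2(263.4) = 526.8
  D: 586.4 (inert)
Total out = 417.1 + 82.95 + 526.8 + 586.4 = 1613 mol/min.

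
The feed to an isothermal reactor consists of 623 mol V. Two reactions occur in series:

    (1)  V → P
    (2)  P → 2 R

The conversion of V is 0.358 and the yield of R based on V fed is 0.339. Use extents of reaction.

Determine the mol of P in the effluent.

117 mol

Conversion of V: V consumed = 1ξ₁ = 0.358 × 623 → ξ₁ = 223 mol.
Yield of R: 2ξ₂ / 623 = 0.339 → ξ₂ = 105.6 mol.
Outlet amounts (n = n₀ + Σ ν·ξ):
  V: 623 − 1(223) = 400
  P: 0 + 1(223) − 1(105.6) = 117.4
  R: 0 + 2(105.6) = 211.2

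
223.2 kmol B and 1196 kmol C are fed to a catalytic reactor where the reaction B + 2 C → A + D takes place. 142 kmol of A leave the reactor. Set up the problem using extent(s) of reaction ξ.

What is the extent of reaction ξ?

For A: n = n₀ + 1ξ → 142 = 0 + 1ξ, giving ξ = 142 kmol.
Outlet amounts (n = n₀ + ν ξ):
  B: 223.2 − 1(142) = 81.2
  C: 1196 − 2(142) = 912
  A: 0 + 1(142) = 142
  D: 0 + 1(142) = 142

ξ = 142 kmol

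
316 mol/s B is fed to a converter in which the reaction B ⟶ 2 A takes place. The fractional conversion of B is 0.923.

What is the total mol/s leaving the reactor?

608 mol/s

B reacted = 0.923 × 316 = 291.7 mol/s; ν_B = −1, so ξ = 291.7/1 = 291.7 mol/s.
Outlet amounts (n = n₀ + ν ξ):
  B: 316 − 1(291.7) = 24.33
  A: 0 + 2(291.7) = 583.3
Total out = 24.33 + 583.3 = 607.7 mol/s.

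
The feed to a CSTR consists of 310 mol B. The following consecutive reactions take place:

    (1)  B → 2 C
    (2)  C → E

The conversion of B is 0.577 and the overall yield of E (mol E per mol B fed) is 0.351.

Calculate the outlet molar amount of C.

249 mol

Conversion of B: B consumed = 1ξ₁ = 0.577 × 310 → ξ₁ = 178.9 mol.
Yield of E: 1ξ₂ / 310 = 0.351 → ξ₂ = 108.8 mol.
Outlet amounts (n = n₀ + Σ ν·ξ):
  B: 310 − 1(178.9) = 131.1
  C: 0 + 2(178.9) − 1(108.8) = 248.9
  E: 0 + 1(108.8) = 108.8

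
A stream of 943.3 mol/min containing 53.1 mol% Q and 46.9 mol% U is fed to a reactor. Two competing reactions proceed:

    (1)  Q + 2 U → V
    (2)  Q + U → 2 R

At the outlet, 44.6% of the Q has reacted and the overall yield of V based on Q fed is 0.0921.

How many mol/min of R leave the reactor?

Yield of V: 1ξ₁ / 500.9 = 0.0921 → ξ₁ = 46.13 mol/min.
Conversion of Q: 1ξ₁ + 1ξ₂ = 0.446 × 500.9 = 223.4 → ξ₂ = 177.3 mol/min.
Outlet amounts (n = n₀ + Σ ν·ξ):
  Q: 500.9 − 1(46.13) − 1(177.3) = 277.5
  U: 442.4 − 2(46.13) − 1(177.3) = 172.9
  V: 0 + 1(46.13) = 46.13
  R: 0 + 2(177.3) = 354.5

355 mol/min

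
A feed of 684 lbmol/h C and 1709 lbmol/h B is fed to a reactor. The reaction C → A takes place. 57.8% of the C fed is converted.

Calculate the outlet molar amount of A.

395 lbmol/h

C reacted = 0.578 × 684 = 395.4 lbmol/h; ν_C = −1, so ξ = 395.4/1 = 395.4 lbmol/h.
Outlet amounts (n = n₀ + ν ξ):
  C: 684 − 1(395.4) = 288.6
  A: 0 + 1(395.4) = 395.4
  B: 1709 (inert)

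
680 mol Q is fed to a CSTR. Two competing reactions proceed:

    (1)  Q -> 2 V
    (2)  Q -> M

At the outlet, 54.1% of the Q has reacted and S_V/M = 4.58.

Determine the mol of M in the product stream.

Conversion of Q: Q consumed = 0.541 × 680 = 367.9 mol = 1ξ₁ + 1ξ₂.
Selectivity: 2ξ₁ / (1ξ₂) = 4.58 → ξ₁ = 2.29 ξ₂.
Substitute: (1·2.29 + 1) ξ₂ = 367.9 → ξ₂ = 111.8 mol, ξ₁ = 256.1 mol.
Outlet amounts (n = n₀ + Σ ν·ξ):
  Q: 680 − 1(256.1) − 1(111.8) = 312.1
  V: 0 + 2(256.1) = 512.1
  M: 0 + 1(111.8) = 111.8

112 mol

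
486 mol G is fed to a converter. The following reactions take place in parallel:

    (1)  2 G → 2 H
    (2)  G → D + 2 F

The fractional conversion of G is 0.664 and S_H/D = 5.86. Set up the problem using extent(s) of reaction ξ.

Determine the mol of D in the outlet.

47 mol

Conversion of G: G consumed = 0.664 × 486 = 322.7 mol = 2ξ₁ + 1ξ₂.
Selectivity: 2ξ₁ / (1ξ₂) = 5.86 → ξ₁ = 2.93 ξ₂.
Substitute: (2·2.93 + 1) ξ₂ = 322.7 → ξ₂ = 47.04 mol, ξ₁ = 137.8 mol.
Outlet amounts (n = n₀ + Σ ν·ξ):
  G: 486 − 2(137.8) − 1(47.04) = 163.3
  H: 0 + 2(137.8) = 275.7
  D: 0 + 1(47.04) = 47.04
  F: 0 + 2(47.04) = 94.08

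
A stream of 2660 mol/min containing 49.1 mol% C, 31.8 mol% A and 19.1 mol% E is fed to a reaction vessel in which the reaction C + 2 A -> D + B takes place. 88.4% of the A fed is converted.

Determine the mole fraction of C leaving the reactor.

A reacted = 0.884 × 845.9 = 747.8 mol/min; ν_A = −2, so ξ = 747.8/2 = 373.9 mol/min.
Outlet amounts (n = n₀ + ν ξ):
  C: 1306 − 1(373.9) = 932.2
  A: 845.9 − 2(373.9) = 98.12
  D: 0 + 1(373.9) = 373.9
  B: 0 + 1(373.9) = 373.9
  E: 508.1 (inert)
Total out = 2286 mol/min; y_C = 932.2 / 2286 = 0.4078.

0.408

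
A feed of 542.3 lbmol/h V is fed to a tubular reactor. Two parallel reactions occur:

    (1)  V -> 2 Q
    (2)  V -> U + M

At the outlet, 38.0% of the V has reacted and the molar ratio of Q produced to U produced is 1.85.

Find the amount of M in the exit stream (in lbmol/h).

Conversion of V: V consumed = 0.38 × 542.3 = 206.1 lbmol/h = 1ξ₁ + 1ξ₂.
Selectivity: 2ξ₁ / (1ξ₂) = 1.85 → ξ₁ = 0.925 ξ₂.
Substitute: (1·0.925 + 1) ξ₂ = 206.1 → ξ₂ = 107.1 lbmol/h, ξ₁ = 99.02 lbmol/h.
Outlet amounts (n = n₀ + Σ ν·ξ):
  V: 542.3 − 1(99.02) − 1(107.1) = 336.2
  Q: 0 + 2(99.02) = 198
  U: 0 + 1(107.1) = 107.1
  M: 0 + 1(107.1) = 107.1

107 lbmol/h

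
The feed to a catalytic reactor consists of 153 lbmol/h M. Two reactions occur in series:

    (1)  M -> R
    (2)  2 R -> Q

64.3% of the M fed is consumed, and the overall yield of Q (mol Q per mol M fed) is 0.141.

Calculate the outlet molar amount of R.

Conversion of M: M consumed = 1ξ₁ = 0.643 × 153 → ξ₁ = 98.38 lbmol/h.
Yield of Q: 1ξ₂ / 153 = 0.141 → ξ₂ = 21.57 lbmol/h.
Outlet amounts (n = n₀ + Σ ν·ξ):
  M: 153 − 1(98.38) = 54.62
  R: 0 + 1(98.38) − 2(21.57) = 55.23
  Q: 0 + 1(21.57) = 21.57

55.2 lbmol/h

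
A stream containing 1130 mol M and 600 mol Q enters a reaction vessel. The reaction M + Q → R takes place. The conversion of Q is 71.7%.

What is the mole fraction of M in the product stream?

Q reacted = 0.717 × 600 = 430.2 mol; ν_Q = −1, so ξ = 430.2/1 = 430.2 mol.
Outlet amounts (n = n₀ + ν ξ):
  M: 1130 − 1(430.2) = 699.8
  Q: 600 − 1(430.2) = 169.8
  R: 0 + 1(430.2) = 430.2
Total out = 1300 mol; y_M = 699.8 / 1300 = 0.5384.

0.538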